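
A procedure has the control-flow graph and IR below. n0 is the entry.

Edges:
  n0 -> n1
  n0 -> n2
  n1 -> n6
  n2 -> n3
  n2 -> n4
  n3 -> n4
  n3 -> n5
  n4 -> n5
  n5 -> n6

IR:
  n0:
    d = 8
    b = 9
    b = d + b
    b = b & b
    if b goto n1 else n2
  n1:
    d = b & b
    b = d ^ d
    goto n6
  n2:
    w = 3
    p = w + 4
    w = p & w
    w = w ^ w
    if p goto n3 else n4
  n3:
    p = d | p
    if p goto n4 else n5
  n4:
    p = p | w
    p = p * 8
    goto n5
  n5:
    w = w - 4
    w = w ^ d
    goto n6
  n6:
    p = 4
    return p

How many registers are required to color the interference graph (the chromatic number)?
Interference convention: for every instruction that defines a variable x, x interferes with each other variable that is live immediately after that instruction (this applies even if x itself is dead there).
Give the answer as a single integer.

Answer: 3

Analysis:
Block summaries:
  n0: {b,d} / ∅
  n1: {b,d} / {b}
  n2: {p,w} / ∅
  n3: {p} / {d,p}
  n4: {p} / {p,w}
  n5: {w} / {d,w}
  n6: {p} / ∅

Liveness:
  live n0: ∅→{b,d}
  live n1: {b}→∅
  live n2: {d}→{d,p,w}
  live n3: {d,p,w}→{d,p,w}
  live n4: {d,p,w}→{d,w}
  live n5: {d,w}→∅
  live n6: ∅→∅

Interfere edges:
  b — {d}
  d — {b,p,w}
  p — {d,w}
  w — {d,p}

Chromatic number:
  lower bound: {d,p,w} mutually conflict ⇒ χ ≥ 3
  assign b→c1 d→c0 p→c1 w→c2 — no edge inside a register ⇒ χ ≤ 3
  χ = 3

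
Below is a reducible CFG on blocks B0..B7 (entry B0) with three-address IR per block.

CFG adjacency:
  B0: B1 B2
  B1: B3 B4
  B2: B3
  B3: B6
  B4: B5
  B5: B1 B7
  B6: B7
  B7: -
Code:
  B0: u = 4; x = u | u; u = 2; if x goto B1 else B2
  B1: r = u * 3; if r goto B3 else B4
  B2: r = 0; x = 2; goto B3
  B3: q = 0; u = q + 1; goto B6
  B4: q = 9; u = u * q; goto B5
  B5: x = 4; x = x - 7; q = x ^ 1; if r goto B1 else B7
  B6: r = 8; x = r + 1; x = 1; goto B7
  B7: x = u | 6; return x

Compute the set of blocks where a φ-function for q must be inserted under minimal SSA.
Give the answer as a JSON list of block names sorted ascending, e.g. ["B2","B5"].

Answer: ["B1", "B3", "B7"]

Derivation:
idom tree: B1←B0 B2←B0 B3←B0 B4←B1 B5←B4 B6←B3 B7←B0
Dom∩ at merges:
  B1: preds {B0,B5}: {B0} ∩ {B0,B1,B4,B5} = {B0}; idom=B0
  B3: preds {B1,B2}: {B0,B1} ∩ {B0,B2} = {B0}; idom=B0
  B7: preds {B5,B6}: {B0,B1,B4,B5} ∩ {B0,B3,B6} = {B0}; idom=B0

DF walk-up:
  B1←B0: walk · to B0
  B1←B5: walk B5→B4→B1 to B0
  B3←B1: walk B1 to B0
  B3←B2: walk B2 to B0
  B7←B5: walk B5→B4→B1 to B0
  B7←B6: walk B6→B3 to B0
  B0: DF=∅
  B1: DF={B1,B3,B7}
  B2: DF={B3}
  B3: DF={B7}
  B4: DF={B1,B7}
  B5: DF={B1,B7}
  B6: DF={B7}
  B7: DF=∅

φ for q: defs {B3,B4,B5}
  DF⁺ = {B1,B3,B7}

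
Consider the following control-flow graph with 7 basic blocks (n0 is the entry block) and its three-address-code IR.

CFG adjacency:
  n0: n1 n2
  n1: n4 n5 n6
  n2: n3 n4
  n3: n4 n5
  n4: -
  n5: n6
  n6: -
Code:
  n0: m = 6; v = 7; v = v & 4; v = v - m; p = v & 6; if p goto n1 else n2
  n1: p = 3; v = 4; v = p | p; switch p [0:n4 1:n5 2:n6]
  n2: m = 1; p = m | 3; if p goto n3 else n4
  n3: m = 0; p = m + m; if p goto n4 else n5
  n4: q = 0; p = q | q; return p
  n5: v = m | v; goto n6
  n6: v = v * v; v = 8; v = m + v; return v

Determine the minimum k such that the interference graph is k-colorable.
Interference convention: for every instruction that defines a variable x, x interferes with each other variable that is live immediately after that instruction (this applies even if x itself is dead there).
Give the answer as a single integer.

Answer: 3

Derivation:
Per-block:
  n0: {m,p,v} / ∅
  n1: {p,v} / ∅
  n2: {m,p} / ∅
  n3: {m,p} / ∅
  n4: {p,q} / ∅
  n5: {v} / {m,v}
  n6: {v} / {m,v}

Live sets:
  n0: in=∅ out={m,v}
  n1: in={m} out={m,v}
  n2: in={v} out={v}
  n3: in={v} out={m,v}
  n4: in=∅ out=∅
  n5: in={m,v} out={m,v}
  n6: in={m,v} out=∅

Interfere edges:
  m↔{p,v}
  p↔{m,v}
  q↔∅
  v↔{m,p}

Colouring:
  lower bound: {m,p,v} mutually conflict ⇒ χ ≥ 3
  assign m→c0 p→c1 q→c0 v→c2 — no edge inside a register ⇒ χ ≤ 3
  χ = 3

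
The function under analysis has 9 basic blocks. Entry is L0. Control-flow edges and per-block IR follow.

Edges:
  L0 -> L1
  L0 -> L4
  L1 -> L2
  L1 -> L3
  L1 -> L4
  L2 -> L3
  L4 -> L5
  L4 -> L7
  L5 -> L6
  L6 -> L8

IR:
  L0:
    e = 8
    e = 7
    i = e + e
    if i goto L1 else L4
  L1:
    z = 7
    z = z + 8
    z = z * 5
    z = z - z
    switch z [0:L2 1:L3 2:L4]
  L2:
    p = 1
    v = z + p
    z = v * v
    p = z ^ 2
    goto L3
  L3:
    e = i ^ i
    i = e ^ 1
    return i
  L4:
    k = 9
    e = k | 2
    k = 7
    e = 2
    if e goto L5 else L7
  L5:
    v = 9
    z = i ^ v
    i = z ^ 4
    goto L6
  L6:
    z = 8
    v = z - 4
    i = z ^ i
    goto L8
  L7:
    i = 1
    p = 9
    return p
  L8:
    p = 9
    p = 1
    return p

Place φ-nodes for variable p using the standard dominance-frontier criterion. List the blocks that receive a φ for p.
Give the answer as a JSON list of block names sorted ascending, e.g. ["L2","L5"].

Answer: ["L3"]

Working:
idom tree: L1←L0 L2←L1 L3←L1 L4←L0 L5←L4 L6←L5 L7←L4 L8←L6
Dom at joins:
  L3: preds {L1,L2}: {L0,L1} ∩ {L0,L1,L2} = {L0,L1}; idom=L1
  L4: preds {L0,L1}: {L0} ∩ {L0,L1} = {L0}; idom=L0

DF walk-up:
  join L3 pred L1: · stop@L1
  join L3 pred L2: L2 stop@L1
  join L4 pred L0: · stop@L0
  join L4 pred L1: L1 stop@L0
  DF(L0)=∅
  DF(L1)={L4}
  DF(L2)={L3}
  DF(L3)=∅
  DF(L4)=∅
  DF(L5)=∅
  DF(L6)=∅
  DF(L7)=∅
  DF(L8)=∅

φ for p: defs {L2,L7,L8}
  DF⁺ = {L3}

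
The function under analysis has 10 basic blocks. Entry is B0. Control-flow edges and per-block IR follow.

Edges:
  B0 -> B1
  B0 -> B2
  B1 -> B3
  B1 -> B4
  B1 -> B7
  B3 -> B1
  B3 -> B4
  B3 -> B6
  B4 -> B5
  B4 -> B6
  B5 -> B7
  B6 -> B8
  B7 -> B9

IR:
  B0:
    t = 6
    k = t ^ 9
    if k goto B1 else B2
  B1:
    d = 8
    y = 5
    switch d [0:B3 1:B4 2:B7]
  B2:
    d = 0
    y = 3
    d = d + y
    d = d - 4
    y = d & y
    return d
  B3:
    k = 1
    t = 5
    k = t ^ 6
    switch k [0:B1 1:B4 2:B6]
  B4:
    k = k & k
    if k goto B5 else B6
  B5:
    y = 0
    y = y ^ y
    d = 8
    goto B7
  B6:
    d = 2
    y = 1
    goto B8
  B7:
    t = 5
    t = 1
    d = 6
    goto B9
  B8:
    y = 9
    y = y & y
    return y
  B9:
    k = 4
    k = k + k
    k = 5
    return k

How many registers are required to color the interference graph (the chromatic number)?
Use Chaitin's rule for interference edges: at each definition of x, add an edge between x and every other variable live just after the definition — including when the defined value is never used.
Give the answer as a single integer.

Answer: 3

Working:
Per-block:
  B0: {k,t} / ∅
  B1: {d,y} / ∅
  B2: {d,y} / ∅
  B3: {k,t} / ∅
  B4: {k} / {k}
  B5: {d,y} / ∅
  B6: {d,y} / ∅
  B7: {d,t} / ∅
  B8: {y} / ∅
  B9: {k} / ∅

Liveness:
  B0 li=∅ lo={k}
  B1 li={k} lo={k}
  B2 li=∅ lo=∅
  B3 li=∅ lo={k}
  B4 li={k} lo=∅
  B5 li=∅ lo=∅
  B6 li=∅ lo=∅
  B7 li=∅ lo=∅
  B8 li=∅ lo=∅
  B9 li=∅ lo=∅

Interference:
  d — {k,y}
  k — {d,y}
  t — ∅
  y — {d,k}

Colouring:
  {d,k,y} pairwise interfere (3-clique) ⇒ χ ≥ 3
  3-colouring: R0={d,t}  R1={k}  R2={y}
  χ = 3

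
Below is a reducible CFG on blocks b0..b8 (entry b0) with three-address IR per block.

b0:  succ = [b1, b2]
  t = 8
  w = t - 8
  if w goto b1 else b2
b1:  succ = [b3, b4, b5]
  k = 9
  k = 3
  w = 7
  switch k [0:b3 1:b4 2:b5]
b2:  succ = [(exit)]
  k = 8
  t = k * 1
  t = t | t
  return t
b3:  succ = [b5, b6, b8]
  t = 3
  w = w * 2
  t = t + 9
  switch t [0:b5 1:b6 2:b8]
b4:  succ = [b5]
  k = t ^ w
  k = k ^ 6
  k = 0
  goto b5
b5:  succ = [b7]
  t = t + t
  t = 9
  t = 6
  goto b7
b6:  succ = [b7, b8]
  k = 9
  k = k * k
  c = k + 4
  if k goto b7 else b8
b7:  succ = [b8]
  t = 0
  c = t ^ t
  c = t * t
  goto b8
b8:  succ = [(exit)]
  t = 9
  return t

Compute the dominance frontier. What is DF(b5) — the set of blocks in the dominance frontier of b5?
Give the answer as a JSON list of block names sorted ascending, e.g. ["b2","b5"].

Answer: ["b7"]

Derivation:
idom tree: b1←b0 b2←b0 b3←b1 b4←b1 b5←b1 b6←b3 b7←b1 b8←b1
Dom at joins:
  b5: preds {b1,b3,b4}: {b0,b1} ∩ {b0,b1,b3} ∩ {b0,b1,b4} = {b0,b1}; idom=b1
  b7: preds {b5,b6}: {b0,b1,b5} ∩ {b0,b1,b3,b6} = {b0,b1}; idom=b1
  b8: preds {b3,b6,b7}: {b0,b1,b3} ∩ {b0,b1,b3,b6} ∩ {b0,b1,b7} = {b0,b1}; idom=b1

DF walk-up:
  join b5 pred b1: · stop@b1
  join b5 pred b3: b3 stop@b1
  join b5 pred b4: b4 stop@b1
  join b7 pred b5: b5 stop@b1
  join b7 pred b6: b6→b3 stop@b1
  join b8 pred b3: b3 stop@b1
  join b8 pred b6: b6→b3 stop@b1
  join b8 pred b7: b7 stop@b1
  b0 → ∅
  b1 → ∅
  b2 → ∅
  b3 → {b5,b7,b8}
  b4 → {b5}
  b5 → {b7}
  b6 → {b7,b8}
  b7 → {b8}
  b8 → ∅

DF(b5) = ["b7"]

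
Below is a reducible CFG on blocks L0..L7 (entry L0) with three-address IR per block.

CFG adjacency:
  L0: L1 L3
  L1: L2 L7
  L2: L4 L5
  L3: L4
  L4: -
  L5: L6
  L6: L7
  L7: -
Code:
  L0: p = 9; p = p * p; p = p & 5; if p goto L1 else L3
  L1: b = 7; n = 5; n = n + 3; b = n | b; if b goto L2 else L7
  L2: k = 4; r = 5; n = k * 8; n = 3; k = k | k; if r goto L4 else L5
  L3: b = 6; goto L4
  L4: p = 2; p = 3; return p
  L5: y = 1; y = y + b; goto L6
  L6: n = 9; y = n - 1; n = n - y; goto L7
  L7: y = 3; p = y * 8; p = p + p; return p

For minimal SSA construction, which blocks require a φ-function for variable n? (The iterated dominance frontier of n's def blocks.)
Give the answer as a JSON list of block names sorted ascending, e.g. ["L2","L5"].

Answer: ["L4", "L7"]

Working:
idom tree: L1←L0 L2←L1 L3←L0 L4←L0 L5←L2 L6←L5 L7←L1
Join-block Dom:
  L4: preds {L2,L3}: {L0,L1,L2} ∩ {L0,L3} = {L0}; idom=L0
  L7: preds {L1,L6}: {L0,L1} ∩ {L0,L1,L2,L5,L6} = {L0,L1}; idom=L1

DF walk-up:
  join L4 pred L2: L2→L1 stop@L0
  join L4 pred L3: L3 stop@L0
  join L7 pred L1: · stop@L1
  join L7 pred L6: L6→L5→L2 stop@L1
  L0: DF=∅
  L1: DF={L4}
  L2: DF={L4,L7}
  L3: DF={L4}
  L4: DF=∅
  L5: DF={L7}
  L6: DF={L7}
  L7: DF=∅

φ for n: defs {L1,L2,L6}
  DF⁺ = {L4,L7}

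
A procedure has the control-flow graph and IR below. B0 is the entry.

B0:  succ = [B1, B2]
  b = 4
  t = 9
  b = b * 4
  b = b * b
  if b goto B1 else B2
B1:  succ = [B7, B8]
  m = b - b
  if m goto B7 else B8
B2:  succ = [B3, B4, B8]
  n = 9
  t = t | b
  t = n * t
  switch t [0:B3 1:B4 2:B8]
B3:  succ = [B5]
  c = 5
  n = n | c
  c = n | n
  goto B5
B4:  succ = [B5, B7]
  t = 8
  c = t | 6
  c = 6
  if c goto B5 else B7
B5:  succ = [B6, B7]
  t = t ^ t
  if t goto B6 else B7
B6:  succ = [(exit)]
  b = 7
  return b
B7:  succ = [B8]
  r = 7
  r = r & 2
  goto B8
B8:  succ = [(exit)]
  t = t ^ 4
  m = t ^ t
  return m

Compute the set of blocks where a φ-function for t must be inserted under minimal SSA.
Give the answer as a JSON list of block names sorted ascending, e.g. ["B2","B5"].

idom tree: B1←B0 B2←B0 B3←B2 B4←B2 B5←B2 B6←B5 B7←B0 B8←B0
Join-block Dom:
  B5: preds {B3,B4}: {B0,B2,B3} ∩ {B0,B2,B4} = {B0,B2}; idom=B2
  B7: preds {B1,B4,B5}: {B0,B1} ∩ {B0,B2,B4} ∩ {B0,B2,B5} = {B0}; idom=B0
  B8: preds {B1,B2,B7}: {B0,B1} ∩ {B0,B2} ∩ {B0,B7} = {B0}; idom=B0

DF derivation:
  join B5 pred B3: B3 stop@B2
  join B5 pred B4: B4 stop@B2
  join B7 pred B1: B1 stop@B0
  join B7 pred B4: B4→B2 stop@B0
  join B7 pred B5: B5→B2 stop@B0
  join B8 pred B1: B1 stop@B0
  join B8 pred B2: B2 stop@B0
  join B8 pred B7: B7 stop@B0
  B0: DF=∅
  B1: DF={B7,B8}
  B2: DF={B7,B8}
  B3: DF={B5}
  B4: DF={B5,B7}
  B5: DF={B7}
  B6: DF=∅
  B7: DF={B8}
  B8: DF=∅

φ for t: defs {B0,B2,B4,B5,B8}
  DF⁺ = {B5,B7,B8}

Answer: ["B5", "B7", "B8"]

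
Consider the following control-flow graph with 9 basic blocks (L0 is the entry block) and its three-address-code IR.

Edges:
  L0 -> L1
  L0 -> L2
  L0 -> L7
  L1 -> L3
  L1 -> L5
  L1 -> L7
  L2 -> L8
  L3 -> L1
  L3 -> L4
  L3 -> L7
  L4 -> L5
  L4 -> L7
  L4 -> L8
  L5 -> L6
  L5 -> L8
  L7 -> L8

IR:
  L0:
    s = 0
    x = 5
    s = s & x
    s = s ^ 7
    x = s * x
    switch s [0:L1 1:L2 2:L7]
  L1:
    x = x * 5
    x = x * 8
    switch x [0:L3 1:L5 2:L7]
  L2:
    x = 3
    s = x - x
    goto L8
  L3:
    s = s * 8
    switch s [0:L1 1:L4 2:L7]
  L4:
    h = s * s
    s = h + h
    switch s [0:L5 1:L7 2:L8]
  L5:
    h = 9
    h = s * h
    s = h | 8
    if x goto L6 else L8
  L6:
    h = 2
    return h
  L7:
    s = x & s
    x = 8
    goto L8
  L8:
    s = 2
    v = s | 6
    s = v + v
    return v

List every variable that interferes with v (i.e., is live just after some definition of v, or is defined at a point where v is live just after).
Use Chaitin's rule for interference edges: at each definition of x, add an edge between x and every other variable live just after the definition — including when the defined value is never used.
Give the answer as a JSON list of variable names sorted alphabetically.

Answer: ["s"]

Analysis:
Block summaries:
  L0: {s,x} / ∅
  L1: {x} / {x}
  L2: {s,x} / ∅
  L3: {s} / {s}
  L4: {h,s} / {s}
  L5: {h,s} / {s,x}
  L6: {h} / ∅
  L7: {s,x} / {s,x}
  L8: {s,v} / ∅

Live sets:
  live L0: ∅→{s,x}
  live L1: {s,x}→{s,x}
  live L2: ∅→∅
  live L3: {s,x}→{s,x}
  live L4: {s,x}→{s,x}
  live L5: {s,x}→∅
  live L6: ∅→∅
  live L7: {s,x}→∅
  live L8: ∅→∅

Interfere edges:
  h: {s,x}
  s: {h,v,x}
  v: {s}
  x: {h,s}

N(v) = ["s"]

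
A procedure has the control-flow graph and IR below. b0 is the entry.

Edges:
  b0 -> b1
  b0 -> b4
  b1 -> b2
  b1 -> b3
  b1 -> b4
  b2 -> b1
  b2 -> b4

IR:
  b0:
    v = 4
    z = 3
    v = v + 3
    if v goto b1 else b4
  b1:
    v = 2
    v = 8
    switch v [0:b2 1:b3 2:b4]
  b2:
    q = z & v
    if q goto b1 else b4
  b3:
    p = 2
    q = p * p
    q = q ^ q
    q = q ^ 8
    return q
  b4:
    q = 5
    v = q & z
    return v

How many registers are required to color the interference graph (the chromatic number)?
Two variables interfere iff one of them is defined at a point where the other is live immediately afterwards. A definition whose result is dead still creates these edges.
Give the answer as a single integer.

Answer: 2

Derivation:
Block summaries:
  b0: {v,z} / ∅
  b1: {v} / ∅
  b2: {q} / {v,z}
  b3: {p,q} / ∅
  b4: {q,v} / {z}

Liveness:
  live b0: ∅→{z}
  live b1: {z}→{v,z}
  live b2: {v,z}→{z}
  live b3: ∅→∅
  live b4: {z}→∅

Interfere edges:
  p — ∅
  q — {z}
  v — {z}
  z — {q,v}

Chromatic number:
  lower bound: {q,z} mutually conflict ⇒ χ ≥ 2
  assign p→r0 q→r1 v→r1 z→r0 — no edge inside a register ⇒ χ ≤ 2
  χ = 2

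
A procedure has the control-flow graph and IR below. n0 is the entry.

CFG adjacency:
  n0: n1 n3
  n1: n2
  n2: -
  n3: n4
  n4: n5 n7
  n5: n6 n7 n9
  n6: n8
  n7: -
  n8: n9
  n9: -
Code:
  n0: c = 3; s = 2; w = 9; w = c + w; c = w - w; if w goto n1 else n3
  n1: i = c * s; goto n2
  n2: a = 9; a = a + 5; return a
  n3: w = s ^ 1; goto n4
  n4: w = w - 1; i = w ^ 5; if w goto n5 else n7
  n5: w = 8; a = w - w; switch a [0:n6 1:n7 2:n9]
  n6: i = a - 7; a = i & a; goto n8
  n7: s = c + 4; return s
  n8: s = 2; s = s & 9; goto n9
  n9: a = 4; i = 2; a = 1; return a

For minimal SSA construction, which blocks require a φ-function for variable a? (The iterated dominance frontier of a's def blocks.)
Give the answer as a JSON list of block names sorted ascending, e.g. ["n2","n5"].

Answer: ["n7", "n9"]

Analysis:
idom tree: n1←n0 n2←n1 n3←n0 n4←n3 n5←n4 n6←n5 n7←n4 n8←n6 n9←n5
Join-block Dom:
  n7: preds {n4,n5}: {n0,n3,n4} ∩ {n0,n3,n4,n5} = {n0,n3,n4}; idom=n4
  n9: preds {n5,n8}: {n0,n3,n4,n5} ∩ {n0,n3,n4,n5,n6,n8} = {n0,n3,n4,n5}; idom=n5

Frontier:
  join n7 pred n4: · stop@n4
  join n7 pred n5: n5 stop@n4
  join n9 pred n5: · stop@n5
  join n9 pred n8: n8→n6 stop@n5
  n0 → ∅
  n1 → ∅
  n2 → ∅
  n3 → ∅
  n4 → ∅
  n5 → {n7}
  n6 → {n9}
  n7 → ∅
  n8 → {n9}
  n9 → ∅

φ for a: defs {n2,n5,n6,n9}
  DF⁺ = {n7,n9}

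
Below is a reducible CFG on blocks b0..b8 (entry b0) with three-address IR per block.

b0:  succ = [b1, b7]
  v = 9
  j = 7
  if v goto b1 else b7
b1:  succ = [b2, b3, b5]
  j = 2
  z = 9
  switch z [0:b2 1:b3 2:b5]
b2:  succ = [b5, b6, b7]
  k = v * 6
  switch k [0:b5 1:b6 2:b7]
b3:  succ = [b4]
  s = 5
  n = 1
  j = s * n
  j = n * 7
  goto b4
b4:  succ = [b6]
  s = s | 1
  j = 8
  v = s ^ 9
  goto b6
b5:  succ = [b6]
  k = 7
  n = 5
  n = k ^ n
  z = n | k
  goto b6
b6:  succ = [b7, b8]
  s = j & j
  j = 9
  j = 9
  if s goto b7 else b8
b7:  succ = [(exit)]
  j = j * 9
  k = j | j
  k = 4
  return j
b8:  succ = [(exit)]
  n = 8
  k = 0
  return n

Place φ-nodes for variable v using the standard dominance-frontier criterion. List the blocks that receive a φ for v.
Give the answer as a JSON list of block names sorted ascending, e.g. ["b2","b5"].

idom tree: b1←b0 b2←b1 b3←b1 b4←b3 b5←b1 b6←b1 b7←b0 b8←b6
Dom∩ at merges:
  b5: preds {b1,b2}: {b0,b1} ∩ {b0,b1,b2} = {b0,b1}; idom=b1
  b6: preds {b2,b4,b5}: {b0,b1,b2} ∩ {b0,b1,b3,b4} ∩ {b0,b1,b5} = {b0,b1}; idom=b1
  b7: preds {b0,b2,b6}: {b0} ∩ {b0,b1,b2} ∩ {b0,b1,b6} = {b0}; idom=b0

DF derivation:
  join b5 pred b1: · stop@b1
  join b5 pred b2: b2 stop@b1
  join b6 pred b2: b2 stop@b1
  join b6 pred b4: b4→b3 stop@b1
  join b6 pred b5: b5 stop@b1
  join b7 pred b0: · stop@b0
  join b7 pred b2: b2→b1 stop@b0
  join b7 pred b6: b6→b1 stop@b0
  b0 → ∅
  b1 → {b7}
  b2 → {b5,b6,b7}
  b3 → {b6}
  b4 → {b6}
  b5 → {b6}
  b6 → {b7}
  b7 → ∅
  b8 → ∅

φ for v: defs {b0,b4}
  DF⁺ = {b6,b7}

Answer: ["b6", "b7"]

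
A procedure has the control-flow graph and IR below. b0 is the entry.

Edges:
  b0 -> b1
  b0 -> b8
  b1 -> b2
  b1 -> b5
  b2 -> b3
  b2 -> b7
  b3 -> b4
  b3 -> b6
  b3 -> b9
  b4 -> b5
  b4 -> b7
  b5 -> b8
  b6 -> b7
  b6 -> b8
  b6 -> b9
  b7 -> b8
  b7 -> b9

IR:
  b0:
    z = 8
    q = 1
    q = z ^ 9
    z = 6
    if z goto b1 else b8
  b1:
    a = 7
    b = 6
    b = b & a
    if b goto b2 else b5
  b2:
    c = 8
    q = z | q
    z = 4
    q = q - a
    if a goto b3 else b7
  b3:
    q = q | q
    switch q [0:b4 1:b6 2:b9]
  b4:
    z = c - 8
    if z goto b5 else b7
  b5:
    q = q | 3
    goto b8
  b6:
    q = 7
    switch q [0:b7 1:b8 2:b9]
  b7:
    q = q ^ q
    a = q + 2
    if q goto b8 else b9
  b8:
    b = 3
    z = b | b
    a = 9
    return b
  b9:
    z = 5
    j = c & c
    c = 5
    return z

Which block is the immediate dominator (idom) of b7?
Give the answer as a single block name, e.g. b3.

idom tree: b1←b0 b2←b1 b3←b2 b4←b3 b5←b1 b6←b3 b7←b2 b8←b0 b9←b2
Join-block Dom:
  b5: preds {b1,b4}: {b0,b1} ∩ {b0,b1,b2,b3,b4} = {b0,b1}; idom=b1
  b7: preds {b2,b4,b6}: {b0,b1,b2} ∩ {b0,b1,b2,b3,b4} ∩ {b0,b1,b2,b3,b6} = {b0,b1,b2}; idom=b2
  b8: preds {b0,b5,b6,b7}: {b0} ∩ {b0,b1,b5} ∩ {b0,b1,b2,b3,b6} ∩ {b0,b1,b2,b7} = {b0}; idom=b0
  b9: preds {b3,b6,b7}: {b0,b1,b2,b3} ∩ {b0,b1,b2,b3,b6} ∩ {b0,b1,b2,b7} = {b0,b1,b2}; idom=b2

idom(b7) = b2

Answer: b2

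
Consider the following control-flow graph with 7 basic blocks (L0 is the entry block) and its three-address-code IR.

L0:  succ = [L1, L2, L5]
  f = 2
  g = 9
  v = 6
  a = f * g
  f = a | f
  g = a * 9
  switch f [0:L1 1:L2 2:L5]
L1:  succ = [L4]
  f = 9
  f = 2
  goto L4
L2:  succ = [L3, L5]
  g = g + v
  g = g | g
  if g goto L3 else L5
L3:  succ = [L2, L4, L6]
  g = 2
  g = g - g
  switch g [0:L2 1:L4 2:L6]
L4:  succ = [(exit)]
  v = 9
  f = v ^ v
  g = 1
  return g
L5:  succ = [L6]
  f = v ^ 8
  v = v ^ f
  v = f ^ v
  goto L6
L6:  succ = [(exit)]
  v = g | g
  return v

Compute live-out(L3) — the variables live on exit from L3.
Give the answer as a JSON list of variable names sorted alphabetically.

def/use:
  L0: {a,f,g,v} / ∅
  L1: {f} / ∅
  L2: {g} / {g,v}
  L3: {g} / ∅
  L4: {f,g,v} / ∅
  L5: {f,v} / {v}
  L6: {v} / {g}

Live sets:
  L0: in=∅ out={g,v}
  L1: in=∅ out=∅
  L2: in={g,v} out={g,v}
  L3: in={v} out={g,v}
  L4: in=∅ out=∅
  L5: in={g,v} out={g}
  L6: in={g} out=∅

live-out(L3) = ["g", "v"]

Answer: ["g", "v"]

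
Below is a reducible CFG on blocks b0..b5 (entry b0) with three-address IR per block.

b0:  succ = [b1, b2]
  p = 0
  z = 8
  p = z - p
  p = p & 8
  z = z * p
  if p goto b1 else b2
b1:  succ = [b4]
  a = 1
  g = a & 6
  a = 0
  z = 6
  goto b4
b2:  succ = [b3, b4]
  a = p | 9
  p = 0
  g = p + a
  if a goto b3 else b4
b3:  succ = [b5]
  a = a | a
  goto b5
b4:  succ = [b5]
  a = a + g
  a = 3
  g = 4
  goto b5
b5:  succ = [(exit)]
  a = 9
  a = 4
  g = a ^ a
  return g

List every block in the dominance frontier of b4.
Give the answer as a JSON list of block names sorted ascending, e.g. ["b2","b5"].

Answer: ["b5"]

Analysis:
idom tree: b1←b0 b2←b0 b3←b2 b4←b0 b5←b0
Dom∩ at merges:
  b4: preds {b1,b2}: {b0,b1} ∩ {b0,b2} = {b0}; idom=b0
  b5: preds {b3,b4}: {b0,b2,b3} ∩ {b0,b4} = {b0}; idom=b0

DF derivation:
  b4←b1: walk b1 to b0
  b4←b2: walk b2 to b0
  b5←b3: walk b3→b2 to b0
  b5←b4: walk b4 to b0
  DF(b0)=∅
  DF(b1)={b4}
  DF(b2)={b4,b5}
  DF(b3)={b5}
  DF(b4)={b5}
  DF(b5)=∅

DF(b4) = ["b5"]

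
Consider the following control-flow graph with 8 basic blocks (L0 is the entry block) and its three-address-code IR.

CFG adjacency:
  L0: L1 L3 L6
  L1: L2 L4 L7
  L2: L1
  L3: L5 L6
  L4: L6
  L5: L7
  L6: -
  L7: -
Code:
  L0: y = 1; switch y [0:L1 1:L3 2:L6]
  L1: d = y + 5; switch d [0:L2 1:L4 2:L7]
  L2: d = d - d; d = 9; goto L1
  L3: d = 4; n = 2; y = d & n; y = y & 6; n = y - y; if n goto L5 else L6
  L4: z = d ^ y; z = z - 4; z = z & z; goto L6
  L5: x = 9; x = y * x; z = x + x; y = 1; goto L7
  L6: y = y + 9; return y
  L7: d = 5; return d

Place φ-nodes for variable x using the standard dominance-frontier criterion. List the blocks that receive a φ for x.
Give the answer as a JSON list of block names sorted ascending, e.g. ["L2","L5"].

Answer: ["L7"]

Derivation:
idom tree: L1←L0 L2←L1 L3←L0 L4←L1 L5←L3 L6←L0 L7←L0
Dom at joins:
  L1: preds {L0,L2}: {L0} ∩ {L0,L1,L2} = {L0}; idom=L0
  L6: preds {L0,L3,L4}: {L0} ∩ {L0,L3} ∩ {L0,L1,L4} = {L0}; idom=L0
  L7: preds {L1,L5}: {L0,L1} ∩ {L0,L3,L5} = {L0}; idom=L0

DF walk-up:
  L1←L0: walk · to L0
  L1←L2: walk L2→L1 to L0
  L6←L0: walk · to L0
  L6←L3: walk L3 to L0
  L6←L4: walk L4→L1 to L0
  L7←L1: walk L1 to L0
  L7←L5: walk L5→L3 to L0
  DF(L0)=∅
  DF(L1)={L1,L6,L7}
  DF(L2)={L1}
  DF(L3)={L6,L7}
  DF(L4)={L6}
  DF(L5)={L7}
  DF(L6)=∅
  DF(L7)=∅

φ for x: defs {L5}
  DF⁺ = {L7}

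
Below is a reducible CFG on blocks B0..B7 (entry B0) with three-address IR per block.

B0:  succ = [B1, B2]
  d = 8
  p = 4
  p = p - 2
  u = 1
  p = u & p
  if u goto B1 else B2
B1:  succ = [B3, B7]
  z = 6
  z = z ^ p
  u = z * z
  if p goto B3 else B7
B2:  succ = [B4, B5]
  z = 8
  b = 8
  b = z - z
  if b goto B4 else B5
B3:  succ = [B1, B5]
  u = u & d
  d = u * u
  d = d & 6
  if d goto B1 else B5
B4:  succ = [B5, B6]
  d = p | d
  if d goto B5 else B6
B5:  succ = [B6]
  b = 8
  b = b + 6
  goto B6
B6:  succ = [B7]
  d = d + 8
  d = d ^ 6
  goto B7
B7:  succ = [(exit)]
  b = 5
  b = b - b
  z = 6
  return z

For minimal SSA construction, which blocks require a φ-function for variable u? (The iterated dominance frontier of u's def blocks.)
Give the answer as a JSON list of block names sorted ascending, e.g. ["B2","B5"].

idom tree: B1←B0 B2←B0 B3←B1 B4←B2 B5←B0 B6←B0 B7←B0
Join-block Dom:
  B1: preds {B0,B3}: {B0} ∩ {B0,B1,B3} = {B0}; idom=B0
  B5: preds {B2,B3,B4}: {B0,B2} ∩ {B0,B1,B3} ∩ {B0,B2,B4} = {B0}; idom=B0
  B6: preds {B4,B5}: {B0,B2,B4} ∩ {B0,B5} = {B0}; idom=B0
  B7: preds {B1,B6}: {B0,B1} ∩ {B0,B6} = {B0}; idom=B0

Frontier:
  B1←B0: walk · to B0
  B1←B3: walk B3→B1 to B0
  B5←B2: walk B2 to B0
  B5←B3: walk B3→B1 to B0
  B5←B4: walk B4→B2 to B0
  B6←B4: walk B4→B2 to B0
  B6←B5: walk B5 to B0
  B7←B1: walk B1 to B0
  B7←B6: walk B6 to B0
  B0: DF=∅
  B1: DF={B1,B5,B7}
  B2: DF={B5,B6}
  B3: DF={B1,B5}
  B4: DF={B5,B6}
  B5: DF={B6}
  B6: DF={B7}
  B7: DF=∅

φ for u: defs {B0,B1,B3}
  DF⁺ = {B1,B5,B6,B7}

Answer: ["B1", "B5", "B6", "B7"]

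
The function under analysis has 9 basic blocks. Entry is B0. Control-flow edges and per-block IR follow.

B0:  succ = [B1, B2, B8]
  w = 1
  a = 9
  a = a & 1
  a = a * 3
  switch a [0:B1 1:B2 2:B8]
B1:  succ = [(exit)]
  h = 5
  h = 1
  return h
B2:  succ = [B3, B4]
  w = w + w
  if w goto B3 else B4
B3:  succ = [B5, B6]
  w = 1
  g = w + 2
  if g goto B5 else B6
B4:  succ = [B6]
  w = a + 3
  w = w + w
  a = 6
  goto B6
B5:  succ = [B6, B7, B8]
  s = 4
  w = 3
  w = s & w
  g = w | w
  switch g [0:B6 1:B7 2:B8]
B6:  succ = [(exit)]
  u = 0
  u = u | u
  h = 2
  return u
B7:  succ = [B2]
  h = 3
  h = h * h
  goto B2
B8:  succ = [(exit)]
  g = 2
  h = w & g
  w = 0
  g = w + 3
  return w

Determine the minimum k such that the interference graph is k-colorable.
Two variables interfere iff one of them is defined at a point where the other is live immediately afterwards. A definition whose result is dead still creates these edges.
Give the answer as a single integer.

def/use:
  B0 def {a,w} use ∅
  B1 def {h} use ∅
  B2 def {w} use {w}
  B3 def {g,w} use ∅
  B4 def {a,w} use {a}
  B5 def {g,s,w} use ∅
  B6 def {h,u} use ∅
  B7 def {h} use ∅
  B8 def {g,h,w} use {w}

Live sets:
  B0 li=∅ lo={a,w}
  B1 li=∅ lo=∅
  B2 li={a,w} lo={a}
  B3 li={a} lo={a}
  B4 li={a} lo=∅
  B5 li={a} lo={a,w}
  B6 li=∅ lo=∅
  B7 li={a,w} lo={a,w}
  B8 li={w} lo=∅

Interfere edges:
  a: {g,h,s,w}
  g: {a,w}
  h: {a,u,w}
  s: {a,w}
  u: {h}
  w: {a,g,h,s}

Chromatic number:
  {a,g,w} pairwise interfere (3-clique) ⇒ χ ≥ 3
  assign a→r0 g→r2 h→r2 s→r2 u→r0 w→r1 — no edge inside a register ⇒ χ ≤ 3
  χ = 3

Answer: 3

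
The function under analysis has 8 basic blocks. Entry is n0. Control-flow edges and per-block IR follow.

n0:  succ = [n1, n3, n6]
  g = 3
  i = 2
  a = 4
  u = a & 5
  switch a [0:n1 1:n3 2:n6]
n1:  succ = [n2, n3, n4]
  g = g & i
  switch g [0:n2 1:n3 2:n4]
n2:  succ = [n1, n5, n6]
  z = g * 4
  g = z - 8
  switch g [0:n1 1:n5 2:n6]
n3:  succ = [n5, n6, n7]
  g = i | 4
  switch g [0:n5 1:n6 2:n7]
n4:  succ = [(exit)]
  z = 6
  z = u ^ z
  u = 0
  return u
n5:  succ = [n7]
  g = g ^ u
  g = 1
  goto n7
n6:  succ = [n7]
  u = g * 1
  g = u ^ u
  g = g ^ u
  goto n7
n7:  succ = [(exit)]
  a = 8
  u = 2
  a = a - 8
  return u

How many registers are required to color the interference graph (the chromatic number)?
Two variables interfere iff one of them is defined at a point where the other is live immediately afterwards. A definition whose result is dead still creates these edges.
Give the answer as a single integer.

Answer: 4

Analysis:
Per-block:
  n0 def {a,g,i,u} use ∅
  n1 def {g} use {g,i}
  n2 def {g,z} use {g}
  n3 def {g} use {i}
  n4 def {u,z} use {u}
  n5 def {g} use {g,u}
  n6 def {g,u} use {g}
  n7 def {a,u} use ∅

Backward fixpoint:
  live n0: ∅→{g,i,u}
  live n1: {g,i,u}→{g,i,u}
  live n2: {g,i,u}→{g,i,u}
  live n3: {i,u}→{g,u}
  live n4: {u}→∅
  live n5: {g,u}→∅
  live n6: {g}→∅
  live n7: ∅→∅

Conflict graph:
  a — {g,i,u}
  g — {a,i,u}
  i — {a,g,u,z}
  u — {a,g,i,z}
  z — {i,u}

Registers:
  {a,g,i,u} pairwise interfere (4-clique) ⇒ χ ≥ 4
  assign a→R2 g→R3 i→R0 u→R1 z→R2 — no edge inside a register ⇒ χ ≤ 4
  χ = 4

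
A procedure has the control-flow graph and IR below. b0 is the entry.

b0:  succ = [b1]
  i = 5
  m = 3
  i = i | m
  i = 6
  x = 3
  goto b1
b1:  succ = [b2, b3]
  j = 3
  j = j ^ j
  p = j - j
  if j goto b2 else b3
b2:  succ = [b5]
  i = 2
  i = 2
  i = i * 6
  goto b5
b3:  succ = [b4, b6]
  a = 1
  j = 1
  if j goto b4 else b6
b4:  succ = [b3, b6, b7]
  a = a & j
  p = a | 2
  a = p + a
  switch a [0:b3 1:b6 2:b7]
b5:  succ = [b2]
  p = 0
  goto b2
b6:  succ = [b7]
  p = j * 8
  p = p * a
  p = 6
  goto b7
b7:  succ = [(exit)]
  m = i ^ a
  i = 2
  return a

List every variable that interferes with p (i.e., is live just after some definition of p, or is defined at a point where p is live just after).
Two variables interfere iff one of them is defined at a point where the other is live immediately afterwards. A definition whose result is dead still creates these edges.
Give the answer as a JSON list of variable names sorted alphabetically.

Per-block:
  b0: {i,m,x} / ∅
  b1: {j,p} / ∅
  b2: {i} / ∅
  b3: {a,j} / ∅
  b4: {a,p} / {a,j}
  b5: {p} / ∅
  b6: {p} / {a,j}
  b7: {i,m} / {a,i}

Backward fixpoint:
  b0: in=∅ out={i}
  b1: in={i} out={i}
  b2: in=∅ out=∅
  b3: in={i} out={a,i,j}
  b4: in={a,i,j} out={a,i,j}
  b5: in=∅ out=∅
  b6: in={a,i,j} out={a,i}
  b7: in={a,i} out=∅

Interfere edges:
  a — {i,j,m,p}
  i — {a,j,m,p,x}
  j — {a,i,p}
  m — {a,i}
  p — {a,i,j}
  x — {i}

N(p) = ["a", "i", "j"]

Answer: ["a", "i", "j"]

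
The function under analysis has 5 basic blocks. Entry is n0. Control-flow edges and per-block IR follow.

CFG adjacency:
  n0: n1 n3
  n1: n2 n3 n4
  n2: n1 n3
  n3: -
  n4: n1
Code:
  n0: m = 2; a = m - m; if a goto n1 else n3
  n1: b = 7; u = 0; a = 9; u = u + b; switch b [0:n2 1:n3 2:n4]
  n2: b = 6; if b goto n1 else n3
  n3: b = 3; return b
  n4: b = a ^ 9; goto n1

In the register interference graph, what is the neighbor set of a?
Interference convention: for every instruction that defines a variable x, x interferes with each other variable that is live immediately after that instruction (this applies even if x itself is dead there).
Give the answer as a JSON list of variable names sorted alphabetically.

Answer: ["b", "u"]

Analysis:
Block summaries:
  n0: def={a,m} ue=∅
  n1: def={a,b,u} ue=∅
  n2: def={b} ue=∅
  n3: def={b} ue=∅
  n4: def={b} ue={a}

Liveness:
  live n0: ∅→∅
  live n1: ∅→{a}
  live n2: ∅→∅
  live n3: ∅→∅
  live n4: {a}→∅

Interference:
  a: {b,u}
  b: {a,u}
  m: ∅
  u: {a,b}

N(a) = ["b", "u"]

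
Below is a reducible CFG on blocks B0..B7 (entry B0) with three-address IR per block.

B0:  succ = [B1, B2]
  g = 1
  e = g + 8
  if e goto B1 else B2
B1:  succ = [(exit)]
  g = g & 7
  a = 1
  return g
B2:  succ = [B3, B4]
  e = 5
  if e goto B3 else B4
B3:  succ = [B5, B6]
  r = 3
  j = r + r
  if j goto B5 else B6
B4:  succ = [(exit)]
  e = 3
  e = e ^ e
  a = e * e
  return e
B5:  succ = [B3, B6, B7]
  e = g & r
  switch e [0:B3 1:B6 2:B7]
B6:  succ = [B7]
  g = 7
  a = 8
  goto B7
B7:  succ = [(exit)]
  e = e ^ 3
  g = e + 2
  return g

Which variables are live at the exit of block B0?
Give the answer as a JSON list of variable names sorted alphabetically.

Answer: ["g"]

Derivation:
Block summaries:
  B0: {e,g} / ∅
  B1: {a,g} / {g}
  B2: {e} / ∅
  B3: {j,r} / ∅
  B4: {a,e} / ∅
  B5: {e} / {g,r}
  B6: {a,g} / ∅
  B7: {e,g} / {e}

Live sets:
  live B0: ∅→{g}
  live B1: {g}→∅
  live B2: {g}→{e,g}
  live B3: {e,g}→{e,g,r}
  live B4: ∅→∅
  live B5: {g,r}→{e,g}
  live B6: {e}→{e}
  live B7: {e}→∅

live-out(B0) = ["g"]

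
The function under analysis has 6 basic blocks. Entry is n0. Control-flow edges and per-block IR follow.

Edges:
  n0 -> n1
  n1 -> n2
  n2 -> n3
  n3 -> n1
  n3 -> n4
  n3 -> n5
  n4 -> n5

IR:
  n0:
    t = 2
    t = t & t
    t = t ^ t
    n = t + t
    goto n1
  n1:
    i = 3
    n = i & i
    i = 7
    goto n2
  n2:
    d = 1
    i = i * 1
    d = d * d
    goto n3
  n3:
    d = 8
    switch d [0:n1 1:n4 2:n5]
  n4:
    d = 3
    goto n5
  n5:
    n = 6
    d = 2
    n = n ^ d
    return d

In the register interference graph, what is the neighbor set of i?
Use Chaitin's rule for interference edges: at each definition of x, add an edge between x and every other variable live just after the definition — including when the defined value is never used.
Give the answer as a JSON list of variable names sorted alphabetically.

def/use:
  n0 def {n,t} use ∅
  n1 def {i,n} use ∅
  n2 def {d,i} use {i}
  n3 def {d} use ∅
  n4 def {d} use ∅
  n5 def {d,n} use ∅

Backward fixpoint:
  live n0: ∅→∅
  live n1: ∅→{i}
  live n2: {i}→∅
  live n3: ∅→∅
  live n4: ∅→∅
  live n5: ∅→∅

Conflict graph:
  d↔{i,n}
  i↔{d}
  n↔{d}
  t↔∅

N(i) = ["d"]

Answer: ["d"]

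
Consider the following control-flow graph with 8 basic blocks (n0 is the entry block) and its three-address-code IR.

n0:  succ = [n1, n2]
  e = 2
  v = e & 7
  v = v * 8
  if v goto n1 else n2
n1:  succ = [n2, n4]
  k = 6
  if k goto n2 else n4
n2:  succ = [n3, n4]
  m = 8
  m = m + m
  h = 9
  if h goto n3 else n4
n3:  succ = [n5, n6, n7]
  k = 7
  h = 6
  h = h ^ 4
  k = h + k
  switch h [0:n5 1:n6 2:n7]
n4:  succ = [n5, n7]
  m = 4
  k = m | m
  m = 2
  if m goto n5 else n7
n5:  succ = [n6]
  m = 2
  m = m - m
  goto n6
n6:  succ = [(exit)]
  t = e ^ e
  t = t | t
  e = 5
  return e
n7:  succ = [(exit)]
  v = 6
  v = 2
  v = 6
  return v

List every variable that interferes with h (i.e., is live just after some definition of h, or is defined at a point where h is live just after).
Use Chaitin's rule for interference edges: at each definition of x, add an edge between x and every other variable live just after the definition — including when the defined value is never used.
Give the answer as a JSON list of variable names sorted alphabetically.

Per-block:
  n0: def={e,v} ue=∅
  n1: def={k} ue=∅
  n2: def={h,m} ue=∅
  n3: def={h,k} ue=∅
  n4: def={k,m} ue=∅
  n5: def={m} ue=∅
  n6: def={e,t} ue={e}
  n7: def={v} ue=∅

Live sets:
  n0: in=∅ out={e}
  n1: in={e} out={e}
  n2: in={e} out={e}
  n3: in={e} out={e}
  n4: in={e} out={e}
  n5: in={e} out={e}
  n6: in={e} out=∅
  n7: in=∅ out=∅

Conflict graph:
  e↔{h,k,m,v}
  h↔{e,k}
  k↔{e,h}
  m↔{e}
  t↔∅
  v↔{e}

N(h) = ["e", "k"]

Answer: ["e", "k"]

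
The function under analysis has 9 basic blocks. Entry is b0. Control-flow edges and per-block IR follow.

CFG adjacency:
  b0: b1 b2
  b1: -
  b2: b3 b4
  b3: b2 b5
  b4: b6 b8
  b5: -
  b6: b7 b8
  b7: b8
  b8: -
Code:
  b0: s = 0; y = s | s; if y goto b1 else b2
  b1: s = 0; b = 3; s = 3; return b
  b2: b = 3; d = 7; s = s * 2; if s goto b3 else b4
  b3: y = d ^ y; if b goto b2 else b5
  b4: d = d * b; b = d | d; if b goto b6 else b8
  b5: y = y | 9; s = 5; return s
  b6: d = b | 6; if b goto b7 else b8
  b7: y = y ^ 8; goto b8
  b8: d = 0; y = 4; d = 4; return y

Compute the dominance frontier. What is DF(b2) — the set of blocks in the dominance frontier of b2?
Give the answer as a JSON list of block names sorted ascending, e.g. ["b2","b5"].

Answer: ["b2"]

Working:
idom tree: b1←b0 b2←b0 b3←b2 b4←b2 b5←b3 b6←b4 b7←b6 b8←b4
Join-block Dom:
  b2: preds {b0,b3}: {b0} ∩ {b0,b2,b3} = {b0}; idom=b0
  b8: preds {b4,b6,b7}: {b0,b2,b4} ∩ {b0,b2,b4,b6} ∩ {b0,b2,b4,b6,b7} = {b0,b2,b4}; idom=b4

Frontier:
  join b2 pred b0: · stop@b0
  join b2 pred b3: b3→b2 stop@b0
  join b8 pred b4: · stop@b4
  join b8 pred b6: b6 stop@b4
  join b8 pred b7: b7→b6 stop@b4
  b0 → ∅
  b1 → ∅
  b2 → {b2}
  b3 → {b2}
  b4 → ∅
  b5 → ∅
  b6 → {b8}
  b7 → {b8}
  b8 → ∅

DF(b2) = ["b2"]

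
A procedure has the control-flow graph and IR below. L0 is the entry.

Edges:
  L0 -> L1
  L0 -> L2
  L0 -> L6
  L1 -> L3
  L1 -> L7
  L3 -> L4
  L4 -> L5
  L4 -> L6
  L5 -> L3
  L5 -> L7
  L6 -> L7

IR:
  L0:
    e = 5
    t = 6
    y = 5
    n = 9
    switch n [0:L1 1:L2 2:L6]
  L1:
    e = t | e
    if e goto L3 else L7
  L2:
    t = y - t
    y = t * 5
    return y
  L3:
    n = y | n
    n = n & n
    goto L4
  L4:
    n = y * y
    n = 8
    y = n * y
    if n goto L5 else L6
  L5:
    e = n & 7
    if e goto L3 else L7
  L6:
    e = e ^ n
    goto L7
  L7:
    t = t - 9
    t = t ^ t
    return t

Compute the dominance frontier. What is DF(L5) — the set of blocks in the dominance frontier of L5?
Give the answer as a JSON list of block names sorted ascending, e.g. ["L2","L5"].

idom tree: L1←L0 L2←L0 L3←L1 L4←L3 L5←L4 L6←L0 L7←L0
Join-block Dom:
  L3: preds {L1,L5}: {L0,L1} ∩ {L0,L1,L3,L4,L5} = {L0,L1}; idom=L1
  L6: preds {L0,L4}: {L0} ∩ {L0,L1,L3,L4} = {L0}; idom=L0
  L7: preds {L1,L5,L6}: {L0,L1} ∩ {L0,L1,L3,L4,L5} ∩ {L0,L6} = {L0}; idom=L0

DF derivation:
  join L3 pred L1: · stop@L1
  join L3 pred L5: L5→L4→L3 stop@L1
  join L6 pred L0: · stop@L0
  join L6 pred L4: L4→L3→L1 stop@L0
  join L7 pred L1: L1 stop@L0
  join L7 pred L5: L5→L4→L3→L1 stop@L0
  join L7 pred L6: L6 stop@L0
  L0: DF=∅
  L1: DF={L6,L7}
  L2: DF=∅
  L3: DF={L3,L6,L7}
  L4: DF={L3,L6,L7}
  L5: DF={L3,L7}
  L6: DF={L7}
  L7: DF=∅

DF(L5) = ["L3", "L7"]

Answer: ["L3", "L7"]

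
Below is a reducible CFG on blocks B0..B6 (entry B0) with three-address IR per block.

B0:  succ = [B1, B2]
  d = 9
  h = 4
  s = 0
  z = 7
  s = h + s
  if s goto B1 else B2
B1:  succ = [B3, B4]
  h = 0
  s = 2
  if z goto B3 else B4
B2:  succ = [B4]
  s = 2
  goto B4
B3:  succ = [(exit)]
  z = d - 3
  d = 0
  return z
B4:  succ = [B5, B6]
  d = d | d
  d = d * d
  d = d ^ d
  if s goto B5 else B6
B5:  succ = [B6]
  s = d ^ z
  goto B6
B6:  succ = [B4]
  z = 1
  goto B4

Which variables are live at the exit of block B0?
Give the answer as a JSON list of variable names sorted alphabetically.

Answer: ["d", "z"]

Derivation:
Per-block:
  B0: {d,h,s,z} / ∅
  B1: {h,s} / {z}
  B2: {s} / ∅
  B3: {d,z} / {d}
  B4: {d} / {d,s}
  B5: {s} / {d,z}
  B6: {z} / ∅

Backward fixpoint:
  B0: in=∅ out={d,z}
  B1: in={d,z} out={d,s,z}
  B2: in={d,z} out={d,s,z}
  B3: in={d} out=∅
  B4: in={d,s,z} out={d,s,z}
  B5: in={d,z} out={d,s}
  B6: in={d,s} out={d,s,z}

live-out(B0) = ["d", "z"]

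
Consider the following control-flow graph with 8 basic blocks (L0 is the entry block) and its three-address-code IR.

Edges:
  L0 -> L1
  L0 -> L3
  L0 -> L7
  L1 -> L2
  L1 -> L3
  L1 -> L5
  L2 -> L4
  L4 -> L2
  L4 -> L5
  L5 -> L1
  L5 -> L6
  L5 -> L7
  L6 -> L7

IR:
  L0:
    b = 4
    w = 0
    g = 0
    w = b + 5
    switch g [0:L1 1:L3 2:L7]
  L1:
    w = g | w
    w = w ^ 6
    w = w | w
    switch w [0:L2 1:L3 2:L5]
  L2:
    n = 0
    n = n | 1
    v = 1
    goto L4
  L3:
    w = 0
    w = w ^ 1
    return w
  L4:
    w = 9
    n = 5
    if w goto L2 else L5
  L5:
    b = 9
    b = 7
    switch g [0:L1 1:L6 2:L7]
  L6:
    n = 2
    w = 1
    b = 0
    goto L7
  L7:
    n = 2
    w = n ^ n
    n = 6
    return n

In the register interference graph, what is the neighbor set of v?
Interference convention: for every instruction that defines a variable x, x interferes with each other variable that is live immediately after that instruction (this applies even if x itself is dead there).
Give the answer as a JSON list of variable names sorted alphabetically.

def/use:
  L0: def={b,g,w} ue=∅
  L1: def={w} ue={g,w}
  L2: def={n,v} ue=∅
  L3: def={w} ue=∅
  L4: def={n,w} ue=∅
  L5: def={b} ue={g}
  L6: def={b,n,w} ue=∅
  L7: def={n,w} ue=∅

Live sets:
  live L0: ∅→{g,w}
  live L1: {g,w}→{g,w}
  live L2: {g}→{g}
  live L3: ∅→∅
  live L4: {g}→{g,w}
  live L5: {g,w}→{g,w}
  live L6: ∅→∅
  live L7: ∅→∅

Interfere edges:
  b↔{g,w}
  g↔{b,n,v,w}
  n↔{g,w}
  v↔{g}
  w↔{b,g,n}

N(v) = ["g"]

Answer: ["g"]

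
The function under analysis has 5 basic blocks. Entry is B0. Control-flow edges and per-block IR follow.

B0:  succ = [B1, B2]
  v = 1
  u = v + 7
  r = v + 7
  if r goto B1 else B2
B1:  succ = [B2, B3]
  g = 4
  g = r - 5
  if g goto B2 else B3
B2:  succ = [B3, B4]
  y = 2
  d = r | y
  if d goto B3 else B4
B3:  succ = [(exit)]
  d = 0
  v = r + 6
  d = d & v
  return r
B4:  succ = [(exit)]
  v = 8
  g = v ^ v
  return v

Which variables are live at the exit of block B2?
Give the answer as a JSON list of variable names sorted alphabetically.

Answer: ["r"]

Analysis:
def/use:
  B0: {r,u,v} / ∅
  B1: {g} / {r}
  B2: {d,y} / {r}
  B3: {d,v} / {r}
  B4: {g,v} / ∅

Liveness:
  B0 li=∅ lo={r}
  B1 li={r} lo={r}
  B2 li={r} lo={r}
  B3 li={r} lo=∅
  B4 li=∅ lo=∅

live-out(B2) = ["r"]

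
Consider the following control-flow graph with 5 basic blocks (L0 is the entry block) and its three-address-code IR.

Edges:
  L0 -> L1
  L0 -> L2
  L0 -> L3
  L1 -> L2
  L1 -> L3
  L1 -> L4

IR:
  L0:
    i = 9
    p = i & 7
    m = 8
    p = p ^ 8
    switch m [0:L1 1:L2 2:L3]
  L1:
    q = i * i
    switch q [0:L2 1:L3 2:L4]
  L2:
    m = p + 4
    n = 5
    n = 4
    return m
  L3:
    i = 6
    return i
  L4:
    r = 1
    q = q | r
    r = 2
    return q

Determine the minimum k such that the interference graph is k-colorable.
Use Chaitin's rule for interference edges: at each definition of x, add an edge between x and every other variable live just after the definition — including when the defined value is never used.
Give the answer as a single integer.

Block summaries:
  L0: {i,m,p} / ∅
  L1: {q} / {i}
  L2: {m,n} / {p}
  L3: {i} / ∅
  L4: {q,r} / {q}

Live sets:
  live L0: ∅→{i,p}
  live L1: {i,p}→{p,q}
  live L2: {p}→∅
  live L3: ∅→∅
  live L4: {q}→∅

Interference:
  i — {m,p}
  m — {i,n,p}
  n — {m}
  p — {i,m,q}
  q — {p,r}
  r — {q}

Chromatic number:
  {i,m,p} pairwise interfere (3-clique) ⇒ χ ≥ 3
  assign i→r2 m→r0 n→r1 p→r1 q→r0 r→r1 — no edge inside a register ⇒ χ ≤ 3
  χ = 3

Answer: 3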